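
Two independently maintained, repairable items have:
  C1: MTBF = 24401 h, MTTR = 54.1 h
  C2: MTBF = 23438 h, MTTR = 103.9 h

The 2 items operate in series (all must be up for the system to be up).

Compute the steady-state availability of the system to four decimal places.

0.9934

A(C1) = MTBF/(MTBF+MTTR) = 24401/(24401+54.1) = 0.997788
A(C2) = MTBF/(MTBF+MTTR) = 23438/(23438+103.9) = 0.995587
Series availability: 0.997788 × 0.995587 = 0.9934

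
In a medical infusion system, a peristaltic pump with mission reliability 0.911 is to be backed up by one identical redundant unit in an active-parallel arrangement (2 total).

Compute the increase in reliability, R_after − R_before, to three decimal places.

0.081

R_before = 0.911
R_after = 1 − (1 − 0.911)^2 = 0.992
ΔR = 0.992 − 0.911 = 0.081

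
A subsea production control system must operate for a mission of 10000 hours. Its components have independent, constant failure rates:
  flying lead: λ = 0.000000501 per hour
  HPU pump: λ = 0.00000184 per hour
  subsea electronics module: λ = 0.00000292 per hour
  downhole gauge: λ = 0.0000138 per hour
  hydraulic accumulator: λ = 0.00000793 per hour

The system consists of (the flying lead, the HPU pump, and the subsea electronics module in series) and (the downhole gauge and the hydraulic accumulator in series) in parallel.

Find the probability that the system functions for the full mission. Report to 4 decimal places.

R(flying lead) = exp(−0.000000501 × 10000) = 0.995003
R(HPU pump) = exp(−0.00000184 × 10000) = 0.981768
R(subsea electronics module) = exp(−0.00000292 × 10000) = 0.971222
R(downhole gauge) = exp(−0.0000138 × 10000) = 0.871099
R(hydraulic accumulator) = exp(−0.00000793 × 10000) = 0.923763
Series (flying lead, HPU pump, and subsea electronics module): 0.995003 × 0.981768 × 0.971222 = 0.948750
Series (downhole gauge and hydraulic accumulator): 0.871099 × 0.923763 = 0.804689
Parallel ([0.948750] and [0.804689]): 1 − (1 − 0.948750)(1 − 0.804689) = 0.9900

0.9900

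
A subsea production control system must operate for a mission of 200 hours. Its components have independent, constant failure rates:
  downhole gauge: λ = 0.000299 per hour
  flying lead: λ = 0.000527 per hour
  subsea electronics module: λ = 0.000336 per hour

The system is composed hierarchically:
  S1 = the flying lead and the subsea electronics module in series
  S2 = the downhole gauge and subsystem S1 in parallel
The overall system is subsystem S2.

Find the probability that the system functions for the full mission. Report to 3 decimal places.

0.991

R(downhole gauge) = exp(−0.000299 × 200) = 0.94195
R(flying lead) = exp(−0.000527 × 200) = 0.89996
R(subsea electronics module) = exp(−0.000336 × 200) = 0.93501
Series (flying lead and subsea electronics module): 0.89996 × 0.93501 = 0.84147
Parallel (downhole gauge and [0.84147]): 1 − (1 − 0.94195)(1 − 0.84147) = 0.991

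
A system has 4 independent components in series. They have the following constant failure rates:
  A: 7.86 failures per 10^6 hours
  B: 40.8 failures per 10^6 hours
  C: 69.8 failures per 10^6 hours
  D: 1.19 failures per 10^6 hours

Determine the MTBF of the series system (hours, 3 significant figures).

8360

Series of exponential components: λ_sys = Σ λ_i
λ_sys = 0.00000786 + 0.0000408 + 0.0000698 + 0.00000119 = 1.1965e-04 /h
MTBF = 1 / λ_sys = 8360 h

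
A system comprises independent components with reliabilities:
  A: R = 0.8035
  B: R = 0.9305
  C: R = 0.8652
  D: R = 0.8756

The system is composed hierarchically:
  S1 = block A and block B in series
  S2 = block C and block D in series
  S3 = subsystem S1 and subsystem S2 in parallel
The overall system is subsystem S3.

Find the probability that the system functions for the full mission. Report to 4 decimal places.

Series (A and B): 0.803500 × 0.930500 = 0.747657
Series (C and D): 0.865200 × 0.875600 = 0.757569
Parallel ([0.747657] and [0.757569]): 1 − (1 − 0.747657)(1 − 0.757569) = 0.9388

0.9388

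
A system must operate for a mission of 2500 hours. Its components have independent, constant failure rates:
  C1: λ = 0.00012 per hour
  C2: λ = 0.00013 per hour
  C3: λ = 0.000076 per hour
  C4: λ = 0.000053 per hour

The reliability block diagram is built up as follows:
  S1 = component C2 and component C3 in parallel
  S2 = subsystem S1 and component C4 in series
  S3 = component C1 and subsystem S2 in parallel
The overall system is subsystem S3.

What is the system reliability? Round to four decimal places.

0.9569

R(C1) = exp(−0.00012 × 2500) = 0.740818
R(C2) = exp(−0.00013 × 2500) = 0.722527
R(C3) = exp(−0.000076 × 2500) = 0.826959
R(C4) = exp(−0.000053 × 2500) = 0.875903
Parallel (C2 and C3): 1 − (1 − 0.722527)(1 − 0.826959) = 0.951986
Series ([0.951986] and C4): 0.951986 × 0.875903 = 0.833847
Parallel (C1 and [0.833847]): 1 − (1 − 0.740818)(1 − 0.833847) = 0.9569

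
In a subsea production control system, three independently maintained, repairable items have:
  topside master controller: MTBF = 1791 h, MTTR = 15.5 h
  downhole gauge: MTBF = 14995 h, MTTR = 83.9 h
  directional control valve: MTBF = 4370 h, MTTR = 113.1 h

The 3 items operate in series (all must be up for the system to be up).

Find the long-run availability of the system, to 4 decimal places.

A(topside master controller) = MTBF/(MTBF+MTTR) = 1791/(1791+15.5) = 0.991420
A(downhole gauge) = MTBF/(MTBF+MTTR) = 14995/(14995+83.9) = 0.994436
A(directional control valve) = MTBF/(MTBF+MTTR) = 4370/(4370+113.1) = 0.974772
Series availability: 0.991420 × 0.994436 × 0.974772 = 0.9610

0.9610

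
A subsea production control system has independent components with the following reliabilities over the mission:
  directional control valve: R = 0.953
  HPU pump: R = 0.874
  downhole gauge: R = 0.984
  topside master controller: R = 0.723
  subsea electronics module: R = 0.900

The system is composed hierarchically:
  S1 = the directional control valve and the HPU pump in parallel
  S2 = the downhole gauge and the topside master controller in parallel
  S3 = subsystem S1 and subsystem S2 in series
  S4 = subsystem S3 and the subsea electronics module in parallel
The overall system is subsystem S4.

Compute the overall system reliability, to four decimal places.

Parallel (directional control valve and HPU pump): 1 − (1 − 0.953000)(1 − 0.874000) = 0.994078
Parallel (downhole gauge and topside master controller): 1 − (1 − 0.984000)(1 − 0.723000) = 0.995568
Series ([0.994078] and [0.995568]): 0.994078 × 0.995568 = 0.989672
Parallel ([0.989672] and subsea electronics module): 1 − (1 − 0.989672)(1 − 0.900000) = 0.9990

0.9990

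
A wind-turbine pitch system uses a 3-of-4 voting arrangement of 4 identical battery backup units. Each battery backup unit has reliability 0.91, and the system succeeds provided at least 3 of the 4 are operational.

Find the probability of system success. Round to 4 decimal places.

R = Σ_{i=3}^{4} C(4,i) p^i (1−p)^{4−i} with p = 0.91
C(4,3)·0.91^3·0.09^1 = 0.271286
C(4,4)·0.91^4·0.09^0 = 0.685750
Sum = 0.9570

0.9570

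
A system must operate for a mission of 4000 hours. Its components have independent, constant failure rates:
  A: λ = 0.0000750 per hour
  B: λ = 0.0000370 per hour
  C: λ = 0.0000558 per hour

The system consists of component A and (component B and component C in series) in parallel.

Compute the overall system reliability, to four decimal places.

0.9196

R(A) = exp(−0.0000750 × 4000) = 0.740818
R(B) = exp(−0.0000370 × 4000) = 0.862431
R(C) = exp(−0.0000558 × 4000) = 0.799955
Series (B and C): 0.862431 × 0.799955 = 0.689906
Parallel (A and [0.689906]): 1 − (1 − 0.740818)(1 − 0.689906) = 0.9196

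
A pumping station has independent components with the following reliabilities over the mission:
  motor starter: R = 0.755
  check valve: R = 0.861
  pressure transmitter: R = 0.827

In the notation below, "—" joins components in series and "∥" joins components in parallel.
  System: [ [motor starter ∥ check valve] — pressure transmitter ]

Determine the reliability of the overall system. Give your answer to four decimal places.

0.7988

Parallel (motor starter and check valve): 1 − (1 − 0.755000)(1 − 0.861000) = 0.965945
Series ([0.965945] and pressure transmitter): 0.965945 × 0.827000 = 0.7988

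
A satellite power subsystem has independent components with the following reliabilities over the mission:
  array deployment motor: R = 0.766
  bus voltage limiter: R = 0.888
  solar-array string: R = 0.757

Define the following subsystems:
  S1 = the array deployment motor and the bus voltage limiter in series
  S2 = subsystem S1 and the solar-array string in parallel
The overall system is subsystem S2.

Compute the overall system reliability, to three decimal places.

0.922

Series (array deployment motor and bus voltage limiter): 0.76600 × 0.88800 = 0.68021
Parallel ([0.68021] and solar-array string): 1 − (1 − 0.68021)(1 − 0.75700) = 0.922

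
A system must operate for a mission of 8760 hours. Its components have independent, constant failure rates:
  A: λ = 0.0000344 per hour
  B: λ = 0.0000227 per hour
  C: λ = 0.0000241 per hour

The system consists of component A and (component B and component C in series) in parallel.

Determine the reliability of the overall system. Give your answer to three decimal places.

R(A) = exp(−0.0000344 × 8760) = 0.73982
R(B) = exp(−0.0000227 × 8760) = 0.81967
R(C) = exp(−0.0000241 × 8760) = 0.80968
Series (B and C): 0.81967 × 0.80968 = 0.66367
Parallel (A and [0.66367]): 1 − (1 − 0.73982)(1 − 0.66367) = 0.912

0.912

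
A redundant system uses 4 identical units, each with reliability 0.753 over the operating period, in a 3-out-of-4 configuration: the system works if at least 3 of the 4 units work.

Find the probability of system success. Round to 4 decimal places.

0.7433

R = Σ_{i=3}^{4} C(4,i) p^i (1−p)^{4−i} with p = 0.753
C(4,3)·0.753^3·0.247^1 = 0.421834
C(4,4)·0.753^4·0.247^0 = 0.321499
Sum = 0.7433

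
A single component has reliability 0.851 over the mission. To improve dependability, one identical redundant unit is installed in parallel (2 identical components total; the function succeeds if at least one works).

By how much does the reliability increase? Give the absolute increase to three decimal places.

R_before = 0.851
R_after = 1 − (1 − 0.851)^2 = 0.978
ΔR = 0.978 − 0.851 = 0.127

0.127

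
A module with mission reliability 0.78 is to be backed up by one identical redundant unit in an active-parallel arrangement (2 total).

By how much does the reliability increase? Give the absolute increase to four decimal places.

0.1716

R_before = 0.78
R_after = 1 − (1 − 0.78)^2 = 0.9516
ΔR = 0.9516 − 0.78 = 0.1716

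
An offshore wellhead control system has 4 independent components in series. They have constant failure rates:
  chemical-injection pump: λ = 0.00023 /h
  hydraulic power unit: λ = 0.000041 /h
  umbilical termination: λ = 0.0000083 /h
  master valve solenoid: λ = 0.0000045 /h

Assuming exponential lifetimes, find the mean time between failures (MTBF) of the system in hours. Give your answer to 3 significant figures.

3520

Series of exponential components: λ_sys = Σ λ_i
λ_sys = 0.00023 + 0.000041 + 0.0000083 + 0.0000045 = 2.8380e-04 /h
MTBF = 1 / λ_sys = 3520 h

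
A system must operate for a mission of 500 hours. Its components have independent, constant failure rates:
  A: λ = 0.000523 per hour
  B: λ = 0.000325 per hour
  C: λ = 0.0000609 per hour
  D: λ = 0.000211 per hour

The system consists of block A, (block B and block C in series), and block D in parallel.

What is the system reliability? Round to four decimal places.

R(A) = exp(−0.000523 × 500) = 0.769896
R(B) = exp(−0.000325 × 500) = 0.850016
R(C) = exp(−0.0000609 × 500) = 0.970009
R(D) = exp(−0.000211 × 500) = 0.899874
Series (B and C): 0.850016 × 0.970009 = 0.824523
Parallel (A, [0.824523], and D): 1 − (1 − 0.769896)(1 − 0.824523)(1 − 0.899874) = 0.9960

0.9960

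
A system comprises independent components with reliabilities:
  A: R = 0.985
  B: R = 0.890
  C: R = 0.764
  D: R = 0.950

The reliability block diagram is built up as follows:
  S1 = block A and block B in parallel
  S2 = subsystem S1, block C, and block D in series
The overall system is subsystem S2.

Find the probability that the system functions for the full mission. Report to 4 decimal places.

0.7246

Parallel (A and B): 1 − (1 − 0.985000)(1 − 0.890000) = 0.998350
Series ([0.998350], C, and D): 0.998350 × 0.764000 × 0.950000 = 0.7246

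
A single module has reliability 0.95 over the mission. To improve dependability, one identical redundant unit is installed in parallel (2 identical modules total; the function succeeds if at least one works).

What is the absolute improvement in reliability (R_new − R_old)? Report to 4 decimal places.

R_before = 0.95
R_after = 1 − (1 − 0.95)^2 = 0.9975
ΔR = 0.9975 − 0.95 = 0.0475

0.0475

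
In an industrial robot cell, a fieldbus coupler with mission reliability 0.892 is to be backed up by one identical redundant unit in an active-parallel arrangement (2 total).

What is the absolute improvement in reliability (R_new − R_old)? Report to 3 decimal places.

R_before = 0.892
R_after = 1 − (1 − 0.892)^2 = 0.988
ΔR = 0.988 − 0.892 = 0.096

0.096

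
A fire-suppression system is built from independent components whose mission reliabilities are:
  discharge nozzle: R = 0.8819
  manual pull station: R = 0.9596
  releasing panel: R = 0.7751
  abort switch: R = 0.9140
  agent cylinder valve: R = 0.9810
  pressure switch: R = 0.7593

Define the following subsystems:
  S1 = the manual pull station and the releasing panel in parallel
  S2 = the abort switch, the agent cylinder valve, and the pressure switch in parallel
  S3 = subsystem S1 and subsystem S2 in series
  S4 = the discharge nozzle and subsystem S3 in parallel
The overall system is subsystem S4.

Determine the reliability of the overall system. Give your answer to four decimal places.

0.9989

Parallel (manual pull station and releasing panel): 1 − (1 − 0.959600)(1 − 0.775100) = 0.990914
Parallel (abort switch, agent cylinder valve, and pressure switch): 1 − (1 − 0.914000)(1 − 0.981000)(1 − 0.759300) = 0.999607
Series ([0.990914] and [0.999607]): 0.990914 × 0.999607 = 0.990525
Parallel (discharge nozzle and [0.990525]): 1 − (1 − 0.881900)(1 − 0.990525) = 0.9989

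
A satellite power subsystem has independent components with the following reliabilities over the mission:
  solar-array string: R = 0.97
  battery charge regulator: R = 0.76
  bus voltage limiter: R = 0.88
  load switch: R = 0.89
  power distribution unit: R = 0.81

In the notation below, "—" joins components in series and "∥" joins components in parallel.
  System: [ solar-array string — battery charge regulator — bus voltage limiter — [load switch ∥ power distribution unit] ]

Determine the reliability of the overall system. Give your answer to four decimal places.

Parallel (load switch and power distribution unit): 1 − (1 − 0.890000)(1 − 0.810000) = 0.979100
Series (solar-array string, battery charge regulator, bus voltage limiter, and [0.979100]): 0.970000 × 0.760000 × 0.880000 × 0.979100 = 0.6352

0.6352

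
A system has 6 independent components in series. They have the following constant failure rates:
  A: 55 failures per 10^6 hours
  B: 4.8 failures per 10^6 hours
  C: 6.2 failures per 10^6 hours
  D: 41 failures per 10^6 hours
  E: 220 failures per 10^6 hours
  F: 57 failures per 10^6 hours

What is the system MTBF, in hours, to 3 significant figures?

Series of exponential components: λ_sys = Σ λ_i
λ_sys = 0.000055 + 0.0000048 + 0.0000062 + 0.000041 + 0.00022 + 0.000057 = 3.8400e-04 /h
MTBF = 1 / λ_sys = 2600 h

2600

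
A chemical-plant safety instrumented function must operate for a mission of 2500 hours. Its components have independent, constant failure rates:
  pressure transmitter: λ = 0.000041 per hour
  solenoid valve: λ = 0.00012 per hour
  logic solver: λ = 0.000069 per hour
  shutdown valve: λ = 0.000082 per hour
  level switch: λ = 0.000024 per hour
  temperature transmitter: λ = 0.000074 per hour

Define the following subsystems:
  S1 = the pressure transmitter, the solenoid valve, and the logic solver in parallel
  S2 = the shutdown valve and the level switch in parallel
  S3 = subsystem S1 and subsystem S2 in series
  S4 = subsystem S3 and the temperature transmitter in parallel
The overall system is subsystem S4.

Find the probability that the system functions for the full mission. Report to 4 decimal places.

R(pressure transmitter) = exp(−0.000041 × 2500) = 0.902578
R(solenoid valve) = exp(−0.00012 × 2500) = 0.740818
R(logic solver) = exp(−0.000069 × 2500) = 0.841558
R(shutdown valve) = exp(−0.000082 × 2500) = 0.814647
R(level switch) = exp(−0.000024 × 2500) = 0.941765
R(temperature transmitter) = exp(−0.000074 × 2500) = 0.831104
Parallel (pressure transmitter, solenoid valve, and logic solver): 1 − (1 − 0.902578)(1 − 0.740818)(1 − 0.841558) = 0.995999
Parallel (shutdown valve and level switch): 1 − (1 − 0.814647)(1 − 0.941765) = 0.989206
Series ([0.995999] and [0.989206]): 0.995999 × 0.989206 = 0.985248
Parallel ([0.985248] and temperature transmitter): 1 − (1 − 0.985248)(1 − 0.831104) = 0.9975

0.9975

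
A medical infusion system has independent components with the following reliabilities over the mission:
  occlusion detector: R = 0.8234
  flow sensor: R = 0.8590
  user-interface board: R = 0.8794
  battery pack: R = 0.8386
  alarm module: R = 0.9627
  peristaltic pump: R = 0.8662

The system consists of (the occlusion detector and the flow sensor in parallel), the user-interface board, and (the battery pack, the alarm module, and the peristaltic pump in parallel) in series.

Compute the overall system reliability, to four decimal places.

0.8568

Parallel (occlusion detector and flow sensor): 1 − (1 − 0.823400)(1 − 0.859000) = 0.975099
Parallel (battery pack, alarm module, and peristaltic pump): 1 − (1 − 0.838600)(1 − 0.962700)(1 − 0.866200) = 0.999194
Series ([0.975099], user-interface board, and [0.999194]): 0.975099 × 0.879400 × 0.999194 = 0.8568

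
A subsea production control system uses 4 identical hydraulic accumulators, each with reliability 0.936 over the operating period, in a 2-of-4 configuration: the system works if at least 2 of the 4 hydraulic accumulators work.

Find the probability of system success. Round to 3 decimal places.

R = Σ_{i=2}^{4} C(4,i) p^i (1−p)^{4−i} with p = 0.936
C(4,2)·0.936^2·0.064^2 = 0.02153
C(4,3)·0.936^3·0.064^1 = 0.20993
C(4,4)·0.936^4·0.064^0 = 0.76754
Sum = 0.999

0.999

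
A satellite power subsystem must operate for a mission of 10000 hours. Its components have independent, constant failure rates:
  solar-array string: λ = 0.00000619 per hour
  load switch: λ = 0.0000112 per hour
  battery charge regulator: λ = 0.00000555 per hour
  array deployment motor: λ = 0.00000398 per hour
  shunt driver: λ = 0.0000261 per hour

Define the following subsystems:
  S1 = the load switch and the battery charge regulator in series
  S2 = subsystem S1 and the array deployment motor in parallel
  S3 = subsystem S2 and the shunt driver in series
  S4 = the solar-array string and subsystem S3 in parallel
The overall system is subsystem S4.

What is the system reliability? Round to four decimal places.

0.9859

R(solar-array string) = exp(−0.00000619 × 10000) = 0.939977
R(load switch) = exp(−0.0000112 × 10000) = 0.894044
R(battery charge regulator) = exp(−0.00000555 × 10000) = 0.946012
R(array deployment motor) = exp(−0.00000398 × 10000) = 0.960982
R(shunt driver) = exp(−0.0000261 × 10000) = 0.770281
Series (load switch and battery charge regulator): 0.894044 × 0.946012 = 0.845776
Parallel ([0.845776] and array deployment motor): 1 − (1 − 0.845776)(1 − 0.960982) = 0.993982
Series ([0.993982] and shunt driver): 0.993982 × 0.770281 = 0.765645
Parallel (solar-array string and [0.765645]): 1 − (1 − 0.939977)(1 − 0.765645) = 0.9859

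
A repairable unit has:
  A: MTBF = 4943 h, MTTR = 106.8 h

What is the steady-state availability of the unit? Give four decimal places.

A(A) = MTBF/(MTBF+MTTR) = 4943/(4943+106.8) = 0.9789

0.9789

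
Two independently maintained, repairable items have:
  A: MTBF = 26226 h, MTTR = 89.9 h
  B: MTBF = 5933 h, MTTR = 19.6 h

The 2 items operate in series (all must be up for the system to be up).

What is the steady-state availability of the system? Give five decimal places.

0.99330

A(A) = MTBF/(MTBF+MTTR) = 26226/(26226+89.9) = 0.996584
A(B) = MTBF/(MTBF+MTTR) = 5933/(5933+19.6) = 0.996707
Series availability: 0.996584 × 0.996707 = 0.99330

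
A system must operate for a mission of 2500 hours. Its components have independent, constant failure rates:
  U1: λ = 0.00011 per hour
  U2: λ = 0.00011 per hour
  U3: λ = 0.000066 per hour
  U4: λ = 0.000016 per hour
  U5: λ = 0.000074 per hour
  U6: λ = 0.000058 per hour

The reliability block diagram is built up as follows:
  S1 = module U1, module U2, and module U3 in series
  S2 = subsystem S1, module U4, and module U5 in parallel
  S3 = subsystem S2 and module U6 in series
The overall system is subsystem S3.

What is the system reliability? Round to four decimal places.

0.8621

R(U1) = exp(−0.00011 × 2500) = 0.759572
R(U2) = exp(−0.00011 × 2500) = 0.759572
R(U3) = exp(−0.000066 × 2500) = 0.847894
R(U4) = exp(−0.000016 × 2500) = 0.960789
R(U5) = exp(−0.000074 × 2500) = 0.831104
R(U6) = exp(−0.000058 × 2500) = 0.865022
Series (U1, U2, and U3): 0.759572 × 0.759572 × 0.847894 = 0.489192
Parallel ([0.489192], U4, and U5): 1 − (1 − 0.489192)(1 − 0.960789)(1 − 0.831104) = 0.996617
Series ([0.996617] and U6): 0.996617 × 0.865022 = 0.8621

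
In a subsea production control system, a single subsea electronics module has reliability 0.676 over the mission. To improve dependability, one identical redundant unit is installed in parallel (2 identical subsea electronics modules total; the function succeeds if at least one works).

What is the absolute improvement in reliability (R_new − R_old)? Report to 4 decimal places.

R_before = 0.676
R_after = 1 − (1 − 0.676)^2 = 0.8950
ΔR = 0.8950 − 0.676 = 0.2190

0.2190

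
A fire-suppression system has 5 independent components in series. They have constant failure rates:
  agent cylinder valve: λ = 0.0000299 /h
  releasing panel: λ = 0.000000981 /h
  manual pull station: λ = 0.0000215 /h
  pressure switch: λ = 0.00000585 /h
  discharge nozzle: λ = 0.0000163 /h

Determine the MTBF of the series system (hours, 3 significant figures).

Series of exponential components: λ_sys = Σ λ_i
λ_sys = 0.0000299 + 0.000000981 + 0.0000215 + 0.00000585 + 0.0000163 = 7.4531e-05 /h
MTBF = 1 / λ_sys = 13400 h

13400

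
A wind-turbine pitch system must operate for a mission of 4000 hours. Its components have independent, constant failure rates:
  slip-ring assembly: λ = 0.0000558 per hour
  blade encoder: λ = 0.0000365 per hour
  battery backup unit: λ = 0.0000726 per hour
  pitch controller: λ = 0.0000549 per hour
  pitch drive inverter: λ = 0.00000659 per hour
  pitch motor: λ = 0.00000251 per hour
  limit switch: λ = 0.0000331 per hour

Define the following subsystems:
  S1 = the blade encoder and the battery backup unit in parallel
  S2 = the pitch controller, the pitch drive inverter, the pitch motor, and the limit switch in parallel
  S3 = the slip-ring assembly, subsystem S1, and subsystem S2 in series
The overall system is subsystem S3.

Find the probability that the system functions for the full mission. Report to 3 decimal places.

0.773

R(slip-ring assembly) = exp(−0.0000558 × 4000) = 0.79995
R(blade encoder) = exp(−0.0000365 × 4000) = 0.86416
R(battery backup unit) = exp(−0.0000726 × 4000) = 0.74796
R(pitch controller) = exp(−0.0000549 × 4000) = 0.80284
R(pitch drive inverter) = exp(−0.00000659 × 4000) = 0.97398
R(pitch motor) = exp(−0.00000251 × 4000) = 0.99001
R(limit switch) = exp(−0.0000331 × 4000) = 0.87599
Parallel (blade encoder and battery backup unit): 1 − (1 − 0.86416)(1 − 0.74796) = 0.96576
Parallel (pitch controller, pitch drive inverter, pitch motor, and limit switch): 1 − (1 − 0.80284)(1 − 0.97398)(1 − 0.99001)(1 − 0.87599) = 0.99999
Series (slip-ring assembly, [0.96576], and [0.99999]): 0.79995 × 0.96576 × 0.99999 = 0.773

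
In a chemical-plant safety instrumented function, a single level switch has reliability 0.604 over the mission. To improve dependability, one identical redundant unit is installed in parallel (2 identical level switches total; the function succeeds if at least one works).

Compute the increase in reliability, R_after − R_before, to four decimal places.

R_before = 0.604
R_after = 1 − (1 − 0.604)^2 = 0.8432
ΔR = 0.8432 − 0.604 = 0.2392

0.2392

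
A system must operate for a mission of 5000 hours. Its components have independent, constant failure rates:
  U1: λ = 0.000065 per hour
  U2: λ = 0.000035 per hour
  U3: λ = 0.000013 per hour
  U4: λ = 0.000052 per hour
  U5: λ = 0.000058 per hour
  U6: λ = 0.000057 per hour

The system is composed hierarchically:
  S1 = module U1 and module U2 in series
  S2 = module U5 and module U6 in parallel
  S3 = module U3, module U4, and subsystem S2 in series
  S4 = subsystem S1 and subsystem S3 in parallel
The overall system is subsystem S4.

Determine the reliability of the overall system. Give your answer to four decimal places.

0.8731

R(U1) = exp(−0.000065 × 5000) = 0.722527
R(U2) = exp(−0.000035 × 5000) = 0.839457
R(U3) = exp(−0.000013 × 5000) = 0.937067
R(U4) = exp(−0.000052 × 5000) = 0.771052
R(U5) = exp(−0.000058 × 5000) = 0.748264
R(U6) = exp(−0.000057 × 5000) = 0.752014
Series (U1 and U2): 0.722527 × 0.839457 = 0.606530
Parallel (U5 and U6): 1 − (1 − 0.748264)(1 − 0.752014) = 0.937573
Series (U3, U4, and [0.937573]): 0.937067 × 0.771052 × 0.937573 = 0.677422
Parallel ([0.606530] and [0.677422]): 1 − (1 − 0.606530)(1 − 0.677422) = 0.8731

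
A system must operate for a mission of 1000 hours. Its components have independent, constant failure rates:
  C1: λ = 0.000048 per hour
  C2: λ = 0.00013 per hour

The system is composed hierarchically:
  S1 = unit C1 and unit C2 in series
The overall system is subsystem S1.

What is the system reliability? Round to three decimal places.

0.837

R(C1) = exp(−0.000048 × 1000) = 0.95313
R(C2) = exp(−0.00013 × 1000) = 0.87810
Series (C1 and C2): 0.95313 × 0.87810 = 0.837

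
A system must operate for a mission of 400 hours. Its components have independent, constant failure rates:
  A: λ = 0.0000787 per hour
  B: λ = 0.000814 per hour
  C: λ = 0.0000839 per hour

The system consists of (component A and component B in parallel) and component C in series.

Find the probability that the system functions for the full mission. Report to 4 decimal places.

0.9587

R(A) = exp(−0.0000787 × 400) = 0.969010
R(B) = exp(−0.000814 × 400) = 0.722094
R(C) = exp(−0.0000839 × 400) = 0.966997
Parallel (A and B): 1 − (1 − 0.969010)(1 − 0.722094) = 0.991388
Series ([0.991388] and C): 0.991388 × 0.966997 = 0.9587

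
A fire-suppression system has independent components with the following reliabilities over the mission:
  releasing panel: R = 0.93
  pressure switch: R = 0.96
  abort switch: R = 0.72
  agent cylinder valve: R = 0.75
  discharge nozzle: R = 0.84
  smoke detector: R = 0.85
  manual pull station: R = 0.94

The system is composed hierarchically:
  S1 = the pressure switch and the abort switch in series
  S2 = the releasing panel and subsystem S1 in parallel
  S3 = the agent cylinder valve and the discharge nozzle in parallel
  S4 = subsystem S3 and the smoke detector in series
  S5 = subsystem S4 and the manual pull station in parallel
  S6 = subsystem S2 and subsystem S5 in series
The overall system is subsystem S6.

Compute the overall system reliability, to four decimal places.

0.9676

Series (pressure switch and abort switch): 0.960000 × 0.720000 = 0.691200
Parallel (releasing panel and [0.691200]): 1 − (1 − 0.930000)(1 − 0.691200) = 0.978384
Parallel (agent cylinder valve and discharge nozzle): 1 − (1 − 0.750000)(1 − 0.840000) = 0.960000
Series ([0.960000] and smoke detector): 0.960000 × 0.850000 = 0.816000
Parallel ([0.816000] and manual pull station): 1 − (1 − 0.816000)(1 − 0.940000) = 0.988960
Series ([0.978384] and [0.988960]): 0.978384 × 0.988960 = 0.9676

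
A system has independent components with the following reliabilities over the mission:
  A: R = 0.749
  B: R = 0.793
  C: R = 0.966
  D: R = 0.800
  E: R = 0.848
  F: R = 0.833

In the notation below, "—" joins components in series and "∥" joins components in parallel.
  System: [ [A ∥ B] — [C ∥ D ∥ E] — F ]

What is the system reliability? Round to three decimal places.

0.789

Parallel (A and B): 1 − (1 − 0.74900)(1 − 0.79300) = 0.94804
Parallel (C, D, and E): 1 − (1 − 0.96600)(1 − 0.80000)(1 − 0.84800) = 0.99897
Series ([0.94804], [0.99897], and F): 0.94804 × 0.99897 × 0.83300 = 0.789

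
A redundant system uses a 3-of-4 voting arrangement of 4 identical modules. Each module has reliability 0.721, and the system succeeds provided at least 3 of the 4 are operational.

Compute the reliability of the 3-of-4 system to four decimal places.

0.6885

R = Σ_{i=3}^{4} C(4,i) p^i (1−p)^{4−i} with p = 0.721
C(4,3)·0.721^3·0.279^1 = 0.418283
C(4,4)·0.721^4·0.279^0 = 0.270235
Sum = 0.6885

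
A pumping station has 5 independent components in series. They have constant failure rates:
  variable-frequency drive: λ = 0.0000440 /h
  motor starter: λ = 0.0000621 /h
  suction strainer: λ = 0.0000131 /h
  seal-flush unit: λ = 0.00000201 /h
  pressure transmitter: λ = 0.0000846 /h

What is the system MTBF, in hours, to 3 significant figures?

Series of exponential components: λ_sys = Σ λ_i
λ_sys = 0.0000440 + 0.0000621 + 0.0000131 + 0.00000201 + 0.0000846 = 2.0581e-04 /h
MTBF = 1 / λ_sys = 4860 h

4860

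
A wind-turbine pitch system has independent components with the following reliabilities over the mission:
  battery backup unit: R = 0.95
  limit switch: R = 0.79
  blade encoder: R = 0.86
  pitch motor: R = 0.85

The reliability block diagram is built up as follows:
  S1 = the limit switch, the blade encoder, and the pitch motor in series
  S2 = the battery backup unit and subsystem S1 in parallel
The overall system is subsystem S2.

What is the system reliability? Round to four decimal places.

0.9789

Series (limit switch, blade encoder, and pitch motor): 0.790000 × 0.860000 × 0.850000 = 0.577490
Parallel (battery backup unit and [0.577490]): 1 − (1 − 0.950000)(1 − 0.577490) = 0.9789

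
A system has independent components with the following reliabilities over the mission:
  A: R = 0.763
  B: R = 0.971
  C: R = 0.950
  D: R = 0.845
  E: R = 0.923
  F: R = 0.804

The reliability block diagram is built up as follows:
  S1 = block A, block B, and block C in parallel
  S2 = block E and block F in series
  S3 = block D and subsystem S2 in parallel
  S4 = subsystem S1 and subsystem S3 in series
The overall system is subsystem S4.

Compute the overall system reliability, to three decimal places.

Parallel (A, B, and C): 1 − (1 − 0.76300)(1 − 0.97100)(1 − 0.95000) = 0.99966
Series (E and F): 0.92300 × 0.80400 = 0.74209
Parallel (D and [0.74209]): 1 − (1 − 0.84500)(1 − 0.74209) = 0.96002
Series ([0.99966] and [0.96002]): 0.99966 × 0.96002 = 0.960

0.960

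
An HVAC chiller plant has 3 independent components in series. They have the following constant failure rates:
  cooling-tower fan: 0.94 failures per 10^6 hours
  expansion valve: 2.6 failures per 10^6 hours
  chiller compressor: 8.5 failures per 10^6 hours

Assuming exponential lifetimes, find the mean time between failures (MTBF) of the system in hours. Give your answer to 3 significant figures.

Series of exponential components: λ_sys = Σ λ_i
λ_sys = 0.00000094 + 0.0000026 + 0.0000085 = 1.2040e-05 /h
MTBF = 1 / λ_sys = 83100 h

83100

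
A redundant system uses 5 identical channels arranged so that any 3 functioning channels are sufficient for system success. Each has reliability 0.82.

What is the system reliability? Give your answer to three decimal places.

R = Σ_{i=3}^{5} C(5,i) p^i (1−p)^{5−i} with p = 0.82
C(5,3)·0.82^3·0.18^2 = 0.17864
C(5,4)·0.82^4·0.18^1 = 0.40691
C(5,5)·0.82^5·0.18^0 = 0.37074
Sum = 0.956

0.956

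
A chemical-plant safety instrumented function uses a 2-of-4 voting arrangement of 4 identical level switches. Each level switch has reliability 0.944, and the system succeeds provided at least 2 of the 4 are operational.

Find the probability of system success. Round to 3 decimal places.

0.999

R = Σ_{i=2}^{4} C(4,i) p^i (1−p)^{4−i} with p = 0.944
C(4,2)·0.944^2·0.056^2 = 0.01677
C(4,3)·0.944^3·0.056^1 = 0.18844
C(4,4)·0.944^4·0.056^0 = 0.79412
Sum = 0.999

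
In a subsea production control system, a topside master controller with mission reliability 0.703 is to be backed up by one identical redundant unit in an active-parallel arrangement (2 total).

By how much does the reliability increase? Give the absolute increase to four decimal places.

0.2088

R_before = 0.703
R_after = 1 − (1 − 0.703)^2 = 0.9118
ΔR = 0.9118 − 0.703 = 0.2088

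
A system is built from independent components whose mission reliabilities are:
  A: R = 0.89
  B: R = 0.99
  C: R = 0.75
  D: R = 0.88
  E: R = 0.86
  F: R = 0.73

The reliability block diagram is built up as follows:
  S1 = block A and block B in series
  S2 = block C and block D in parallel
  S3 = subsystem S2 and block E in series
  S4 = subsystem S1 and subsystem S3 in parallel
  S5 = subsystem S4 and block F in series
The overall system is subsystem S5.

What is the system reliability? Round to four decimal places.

0.7156

Series (A and B): 0.890000 × 0.990000 = 0.881100
Parallel (C and D): 1 − (1 − 0.750000)(1 − 0.880000) = 0.970000
Series ([0.970000] and E): 0.970000 × 0.860000 = 0.834200
Parallel ([0.881100] and [0.834200]): 1 − (1 − 0.881100)(1 − 0.834200) = 0.980286
Series ([0.980286] and F): 0.980286 × 0.730000 = 0.7156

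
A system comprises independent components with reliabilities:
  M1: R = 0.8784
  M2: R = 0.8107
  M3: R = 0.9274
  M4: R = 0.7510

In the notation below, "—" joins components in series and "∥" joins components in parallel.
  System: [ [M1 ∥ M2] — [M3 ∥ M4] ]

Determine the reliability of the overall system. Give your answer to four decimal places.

Parallel (M1 and M2): 1 − (1 − 0.878400)(1 − 0.810700) = 0.976981
Parallel (M3 and M4): 1 − (1 − 0.927400)(1 − 0.751000) = 0.981923
Series ([0.976981] and [0.981923]): 0.976981 × 0.981923 = 0.9593

0.9593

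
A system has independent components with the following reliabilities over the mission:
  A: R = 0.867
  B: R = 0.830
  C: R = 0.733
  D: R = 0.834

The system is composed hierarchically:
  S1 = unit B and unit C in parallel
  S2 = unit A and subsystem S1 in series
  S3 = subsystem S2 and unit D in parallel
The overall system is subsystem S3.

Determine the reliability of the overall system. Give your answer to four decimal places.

Parallel (B and C): 1 − (1 − 0.830000)(1 − 0.733000) = 0.954610
Series (A and [0.954610]): 0.867000 × 0.954610 = 0.827647
Parallel ([0.827647] and D): 1 − (1 − 0.827647)(1 − 0.834000) = 0.9714

0.9714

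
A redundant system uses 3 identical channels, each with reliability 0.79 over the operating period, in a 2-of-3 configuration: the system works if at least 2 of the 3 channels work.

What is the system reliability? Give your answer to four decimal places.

0.8862

R = Σ_{i=2}^{3} C(3,i) p^i (1−p)^{3−i} with p = 0.79
C(3,2)·0.79^2·0.21^1 = 0.393183
C(3,3)·0.79^3·0.21^0 = 0.493039
Sum = 0.8862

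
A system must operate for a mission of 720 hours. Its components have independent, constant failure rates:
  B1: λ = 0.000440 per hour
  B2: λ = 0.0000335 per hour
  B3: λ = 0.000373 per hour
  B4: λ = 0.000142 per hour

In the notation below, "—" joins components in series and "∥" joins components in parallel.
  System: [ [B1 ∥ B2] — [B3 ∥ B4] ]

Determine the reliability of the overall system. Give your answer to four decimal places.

0.9708

R(B1) = exp(−0.000440 × 720) = 0.728476
R(B2) = exp(−0.0000335 × 720) = 0.976169
R(B3) = exp(−0.000373 × 720) = 0.764480
R(B4) = exp(−0.000142 × 720) = 0.902813
Parallel (B1 and B2): 1 − (1 − 0.728476)(1 − 0.976169) = 0.993529
Parallel (B3 and B4): 1 − (1 − 0.764480)(1 − 0.902813) = 0.977111
Series ([0.993529] and [0.977111]): 0.993529 × 0.977111 = 0.9708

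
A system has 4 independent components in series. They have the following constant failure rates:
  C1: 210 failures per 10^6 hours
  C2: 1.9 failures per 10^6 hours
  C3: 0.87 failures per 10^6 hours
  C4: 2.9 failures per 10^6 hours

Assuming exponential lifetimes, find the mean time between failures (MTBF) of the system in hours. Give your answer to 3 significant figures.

Series of exponential components: λ_sys = Σ λ_i
λ_sys = 0.00021 + 0.0000019 + 0.00000087 + 0.0000029 = 2.1567e-04 /h
MTBF = 1 / λ_sys = 4640 h

4640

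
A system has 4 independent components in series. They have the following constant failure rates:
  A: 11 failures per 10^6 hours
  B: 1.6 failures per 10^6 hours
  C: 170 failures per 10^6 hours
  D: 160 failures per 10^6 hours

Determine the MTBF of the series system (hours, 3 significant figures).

2920

Series of exponential components: λ_sys = Σ λ_i
λ_sys = 0.000011 + 0.0000016 + 0.00017 + 0.00016 = 3.4260e-04 /h
MTBF = 1 / λ_sys = 2920 h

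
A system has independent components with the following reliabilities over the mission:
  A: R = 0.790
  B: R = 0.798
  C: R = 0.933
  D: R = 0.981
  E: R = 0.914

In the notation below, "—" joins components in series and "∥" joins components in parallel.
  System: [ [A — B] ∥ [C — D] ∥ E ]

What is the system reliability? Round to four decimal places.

Series (A and B): 0.790000 × 0.798000 = 0.630420
Series (C and D): 0.933000 × 0.981000 = 0.915273
Parallel ([0.630420], [0.915273], and E): 1 − (1 − 0.630420)(1 − 0.915273)(1 − 0.914000) = 0.9973

0.9973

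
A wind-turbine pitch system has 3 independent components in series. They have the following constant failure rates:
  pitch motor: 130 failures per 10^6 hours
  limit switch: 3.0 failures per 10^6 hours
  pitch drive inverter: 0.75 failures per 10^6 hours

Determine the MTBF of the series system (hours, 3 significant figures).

Series of exponential components: λ_sys = Σ λ_i
λ_sys = 0.00013 + 0.0000030 + 0.00000075 = 1.3375e-04 /h
MTBF = 1 / λ_sys = 7480 h

7480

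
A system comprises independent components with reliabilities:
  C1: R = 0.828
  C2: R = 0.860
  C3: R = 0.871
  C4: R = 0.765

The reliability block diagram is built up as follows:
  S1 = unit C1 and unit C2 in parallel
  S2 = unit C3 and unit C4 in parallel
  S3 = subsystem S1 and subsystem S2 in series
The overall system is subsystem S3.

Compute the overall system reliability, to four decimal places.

Parallel (C1 and C2): 1 − (1 − 0.828000)(1 − 0.860000) = 0.975920
Parallel (C3 and C4): 1 − (1 − 0.871000)(1 − 0.765000) = 0.969685
Series ([0.975920] and [0.969685]): 0.975920 × 0.969685 = 0.9463

0.9463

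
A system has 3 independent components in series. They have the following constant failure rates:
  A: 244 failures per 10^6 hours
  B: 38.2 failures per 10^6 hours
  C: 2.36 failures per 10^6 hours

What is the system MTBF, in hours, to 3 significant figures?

Series of exponential components: λ_sys = Σ λ_i
λ_sys = 0.000244 + 0.0000382 + 0.00000236 = 2.8456e-04 /h
MTBF = 1 / λ_sys = 3510 h

3510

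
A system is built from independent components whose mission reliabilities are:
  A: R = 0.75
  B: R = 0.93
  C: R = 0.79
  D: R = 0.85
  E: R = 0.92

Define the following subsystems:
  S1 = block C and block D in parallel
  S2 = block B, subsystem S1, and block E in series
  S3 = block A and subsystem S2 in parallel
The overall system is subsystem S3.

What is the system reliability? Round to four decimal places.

Parallel (C and D): 1 − (1 − 0.790000)(1 − 0.850000) = 0.968500
Series (B, [0.968500], and E): 0.930000 × 0.968500 × 0.920000 = 0.828649
Parallel (A and [0.828649]): 1 − (1 − 0.750000)(1 − 0.828649) = 0.9572

0.9572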